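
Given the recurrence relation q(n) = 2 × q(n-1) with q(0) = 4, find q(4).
Computing step by step:
q(0) = 4
q(1) = 2 × 4 = 8
q(2) = 2 × 8 = 16
q(3) = 2 × 16 = 32
q(4) = 2 × 32 = 64

64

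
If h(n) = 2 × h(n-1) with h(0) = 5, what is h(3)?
Computing step by step:
h(0) = 5
h(1) = 2 × 5 = 10
h(2) = 2 × 10 = 20
h(3) = 2 × 20 = 40

40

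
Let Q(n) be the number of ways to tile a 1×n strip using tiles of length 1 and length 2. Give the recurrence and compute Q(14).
Condition on the last tile: it has length 1 (leaving a 1×(n-1) strip) or length 2 (leaving a 1×(n-2) strip), so Q(n) = Q(n-1) + Q(n-2) (order-2 linear recurrence).
For 0 ≤ i < 2 only unit tiles fit, so Q(i) = 1.
Iterating the recurrence: Q(2) = 2, Q(3) = 3, Q(4) = 5, Q(5) = 8, Q(6) = 13, Q(7) = 21, Q(8) = 34, Q(9) = 55, Q(10) = 89, Q(11) = 144, Q(12) = 233, Q(13) = 377, Q(14) = 610.

Q(n) = Q(n-1) + Q(n-2), with Q(i) = 1 for 0 ≤ i < 2; Q(14) = 610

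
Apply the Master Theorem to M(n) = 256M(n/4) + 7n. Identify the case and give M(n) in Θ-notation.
Master Theorem template: M(n) = a·M(n/b) + f(n).
Here: a=256, b=4, f(n)=7n
Compute log_b(a) = log_4(256) = 4.
f(n) = 7n = O(n^(4-ε)) with ε = 3. Case 1: M(n) = Θ(n^log_b(a)) = Θ(n^4).

Case 1: M(n) = Θ(n^4)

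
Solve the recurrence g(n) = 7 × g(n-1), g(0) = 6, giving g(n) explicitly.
Recurrence: g(n) = 7 × g(n-1), initial: g(0) = 6.
Each term is 7 times the previous, so this is geometric with ratio 7. After n steps: g(n) = g(0)·7ⁿ = 6·7ⁿ.

g(n) = 6·7ⁿ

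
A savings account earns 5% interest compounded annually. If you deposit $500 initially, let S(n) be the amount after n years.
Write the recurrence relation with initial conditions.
Each year the balance grows by 5%, i.e. is multiplied by 1 + 5/100 = 1.05, so S(n) = 1.05 × S(n-1). The initial deposit gives S(0) = 500.
Unrolling gives the closed form S(n) = 500 × (1.05)ⁿ.

S(n) = 1.05 × S(n-1), S(0) = 500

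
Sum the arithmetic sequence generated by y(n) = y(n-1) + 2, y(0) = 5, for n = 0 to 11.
Computing the sequence terms: 5, 7, 9, 11, 13, 15, 17, 19, 21, 23, 25, 27
Adding these values together:

192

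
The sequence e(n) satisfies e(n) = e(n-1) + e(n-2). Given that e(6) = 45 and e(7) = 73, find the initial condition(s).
Work backwards using e(k) = e(k+2) - e(k+1):
e(5) = e(7) - e(6) = 73 - 45 = 28
e(4) = e(6) - e(5) = 45 - 28 = 17
e(3) = e(5) - e(4) = 28 - 17 = 11
e(2) = e(4) - e(3) = 17 - 11 = 6
e(1) = e(3) - e(2) = 11 - 6 = 5
e(0) = e(2) - e(1) = 6 - 5 = 1

e(0) = 1, e(1) = 5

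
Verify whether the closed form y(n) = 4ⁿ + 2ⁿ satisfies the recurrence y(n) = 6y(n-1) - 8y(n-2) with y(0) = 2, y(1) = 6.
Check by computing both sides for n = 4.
From the recurrence with y(0) = 2, y(1) = 6:
  y(0) = 2, y(1) = 6, y(2) = 20, y(3) = 72, y(4) = 272
  so the recurrence gives y(4) = 272.
From the proposed closed form y(n) = 4ⁿ + 2ⁿ:
  y(4) = 272.
Both sides give 272 at n = 4, and the initial condition(s) match, so the closed form is consistent.

Yes, the closed form is correct.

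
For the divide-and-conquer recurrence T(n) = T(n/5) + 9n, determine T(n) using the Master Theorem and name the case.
Master Theorem template: T(n) = a·T(n/b) + f(n).
Here: a=1, b=5, f(n)=9n
Compute log_b(a) = log_5(1) = 0.
f(n) = 9n = Ω(n^(0+ε)) with ε = 1, and the regularity condition holds (a·f(n/b) = (a/b^1)·f(n) with a/b^1 = 5^-1 < 1). Case 3: T(n) = Θ(f(n)) = Θ(n).

Case 3: T(n) = Θ(n)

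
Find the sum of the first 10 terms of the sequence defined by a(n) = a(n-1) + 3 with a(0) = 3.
Computing the sequence terms: 3, 6, 9, 12, 15, 18, 21, 24, 27, 30
Adding these values together:

165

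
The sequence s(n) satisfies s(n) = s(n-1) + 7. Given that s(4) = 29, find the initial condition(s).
s(4) = s(0) + 4·7, so s(0) = 29 - 28 = 1.

s(0) = 1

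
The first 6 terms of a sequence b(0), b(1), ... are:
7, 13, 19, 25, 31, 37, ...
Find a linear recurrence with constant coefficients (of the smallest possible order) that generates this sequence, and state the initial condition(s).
Look for the lowest-order linear relation among consecutive terms.
Observation: consecutive differences are constant (= 6).
Check at n=2: 1·13 + 6 = 19. ✓

b(n) = b(n-1) + 6, b(0) = 7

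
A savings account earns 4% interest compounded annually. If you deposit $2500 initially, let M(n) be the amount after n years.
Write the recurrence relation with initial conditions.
Each year the balance grows by 4%, i.e. is multiplied by 1 + 4/100 = 1.04, so M(n) = 1.04 × M(n-1). The initial deposit gives M(0) = 2500.
Unrolling gives the closed form M(n) = 2500 × (1.04)ⁿ.

M(n) = 1.04 × M(n-1), M(0) = 2500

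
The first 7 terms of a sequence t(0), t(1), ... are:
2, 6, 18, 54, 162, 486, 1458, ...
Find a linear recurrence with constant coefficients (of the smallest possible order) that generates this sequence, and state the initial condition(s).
Look for the lowest-order linear relation among consecutive terms.
Observation: each term is 3× the previous.
Check at n=2: 3·6 = 18. ✓

t(n) = 3 × t(n-1), t(0) = 2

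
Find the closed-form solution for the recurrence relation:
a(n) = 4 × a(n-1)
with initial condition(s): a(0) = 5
Recurrence: a(n) = 4 × a(n-1), initial: a(0) = 5.
Each term is 4 times the previous, so this is geometric with ratio 4. After n steps: a(n) = a(0)·4ⁿ = 5·4ⁿ.

a(n) = 5·4ⁿ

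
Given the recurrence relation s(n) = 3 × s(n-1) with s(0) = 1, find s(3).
Computing step by step:
s(0) = 1
s(1) = 3 × 1 = 3
s(2) = 3 × 3 = 9
s(3) = 3 × 9 = 27

27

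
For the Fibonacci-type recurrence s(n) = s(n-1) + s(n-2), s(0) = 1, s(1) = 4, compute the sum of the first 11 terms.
Computing the sequence terms: 1, 4, 5, 9, 14, 23, 37, 60, 97, 157, 254
Adding these values together:

661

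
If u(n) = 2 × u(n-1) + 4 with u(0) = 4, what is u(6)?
Computing step by step:
u(0) = 4
u(1) = 2 × 4 + 4 = 12
u(2) = 2 × 12 + 4 = 28
u(3) = 2 × 28 + 4 = 60
u(4) = 2 × 60 + 4 = 124
u(5) = 2 × 124 + 4 = 252
u(6) = 2 × 252 + 4 = 508

508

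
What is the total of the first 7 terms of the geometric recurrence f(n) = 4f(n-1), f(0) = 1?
Computing the sequence terms: 1, 4, 16, 64, 256, 1024, 4096
Adding these values together:

5461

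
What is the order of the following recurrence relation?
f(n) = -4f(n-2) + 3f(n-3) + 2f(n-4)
The order is the largest lag k for which f(n-k) appears. Here the deepest term is f(n-4), so the order is 4.

Order 4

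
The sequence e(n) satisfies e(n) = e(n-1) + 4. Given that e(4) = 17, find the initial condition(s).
e(4) = e(0) + 4·4, so e(0) = 17 - 16 = 1.

e(0) = 1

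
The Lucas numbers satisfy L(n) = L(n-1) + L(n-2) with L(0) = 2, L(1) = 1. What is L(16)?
Computing the sequence terms:
2, 1, 3, 4, 7, 11, 18, 29, 47, 76, 123, 199, 322, 521, 843, 1364, 2207

2207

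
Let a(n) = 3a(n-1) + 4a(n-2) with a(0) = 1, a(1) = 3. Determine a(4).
Computing the sequence terms:
1, 3, 13, 51, 205

205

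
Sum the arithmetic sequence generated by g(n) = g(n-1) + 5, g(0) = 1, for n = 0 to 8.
Computing the sequence terms: 1, 6, 11, 16, 21, 26, 31, 36, 41
Adding these values together:

189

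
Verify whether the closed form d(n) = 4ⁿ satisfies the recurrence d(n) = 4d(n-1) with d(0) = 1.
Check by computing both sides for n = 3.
From the recurrence with d(0) = 1:
  d(0) = 1, d(1) = 4, d(2) = 16, d(3) = 64
  so the recurrence gives d(3) = 64.
From the proposed closed form d(n) = 4ⁿ:
  d(3) = 64.
Both sides give 64 at n = 3, and the initial condition(s) match, so the closed form is consistent.

Yes, the closed form is correct.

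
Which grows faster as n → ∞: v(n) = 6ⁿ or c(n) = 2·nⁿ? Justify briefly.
Comparing growth rates:
Growth-rate hierarchy: log n ≺ any polynomial ≺ any exponential cⁿ (c>1) ≺ n! ≺ nⁿ.
super-exponential nⁿ dominates exponential base 6 asymptotically.

c(n) grows faster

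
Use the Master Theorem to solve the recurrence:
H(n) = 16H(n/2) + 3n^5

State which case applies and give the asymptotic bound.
Master Theorem template: H(n) = a·H(n/b) + f(n).
Here: a=16, b=2, f(n)=3n^5
Compute log_b(a) = log_2(16) = 4.
f(n) = 3n^5 = Ω(n^(4+ε)) with ε = 1, and the regularity condition holds (a·f(n/b) = (a/b^5)·f(n) with a/b^5 = 2^-1 < 1). Case 3: H(n) = Θ(f(n)) = Θ(n^5).

Case 3: H(n) = Θ(n^5)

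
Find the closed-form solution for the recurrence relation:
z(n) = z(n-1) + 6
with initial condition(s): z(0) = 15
Recurrence: z(n) = z(n-1) + 6, initial: z(0) = 15.
Each step adds 6, so z(n) = z(0) + 6n = 6n + 15.

z(n) = 6n + 15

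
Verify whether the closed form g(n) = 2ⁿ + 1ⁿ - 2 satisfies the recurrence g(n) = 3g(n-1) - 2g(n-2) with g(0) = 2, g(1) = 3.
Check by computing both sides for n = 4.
From the recurrence with g(0) = 2, g(1) = 3:
  g(0) = 2, g(1) = 3, g(2) = 5, g(3) = 9, g(4) = 17
  so the recurrence gives g(4) = 17.
From the proposed closed form g(n) = 2ⁿ + 1ⁿ - 2:
  g(4) = 15.
The recurrence gives 17 but the closed form gives 15, so the closed form does not satisfy the recurrence.

No, the closed form is incorrect.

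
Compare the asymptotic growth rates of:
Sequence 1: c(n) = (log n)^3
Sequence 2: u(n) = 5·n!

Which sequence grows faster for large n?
Comparing growth rates:
Growth-rate hierarchy: log n ≺ any polynomial ≺ any exponential cⁿ (c>1) ≺ n! ≺ nⁿ.
factorial dominates polylogarithmic (log n)^3 asymptotically.

u(n) grows faster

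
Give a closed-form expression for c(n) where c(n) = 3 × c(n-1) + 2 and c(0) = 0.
Recurrence: c(n) = 3 × c(n-1) + 2, initial: c(0) = 0.
Try c(n) = A·3ⁿ + C. Substituting: A·3ⁿ + C = 3(A·3ⁿ⁻¹ + C) + 2 = A·3ⁿ + 3C + 2, so C = 3C + 2, giving C = -1. Then c(0) = A - 1 = 0 gives A = 1.

c(n) = 3ⁿ - 1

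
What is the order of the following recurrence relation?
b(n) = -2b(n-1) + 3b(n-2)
The order is the largest lag k for which b(n-k) appears. Here the deepest term is b(n-2), so the order is 2.

Order 2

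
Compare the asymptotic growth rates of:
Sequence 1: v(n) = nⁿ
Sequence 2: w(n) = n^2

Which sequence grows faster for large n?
Comparing growth rates:
Growth-rate hierarchy: log n ≺ any polynomial ≺ any exponential cⁿ (c>1) ≺ n! ≺ nⁿ.
super-exponential nⁿ dominates polynomial degree 2 asymptotically.

v(n) grows faster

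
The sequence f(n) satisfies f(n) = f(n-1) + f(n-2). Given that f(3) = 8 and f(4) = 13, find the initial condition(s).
Work backwards using f(k) = f(k+2) - f(k+1):
f(2) = f(4) - f(3) = 13 - 8 = 5
f(1) = f(3) - f(2) = 8 - 5 = 3
f(0) = f(2) - f(1) = 5 - 3 = 2

f(0) = 2, f(1) = 3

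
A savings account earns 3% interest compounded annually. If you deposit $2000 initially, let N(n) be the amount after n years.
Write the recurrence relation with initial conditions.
Each year the balance grows by 3%, i.e. is multiplied by 1 + 3/100 = 1.03, so N(n) = 1.03 × N(n-1). The initial deposit gives N(0) = 2000.
Unrolling gives the closed form N(n) = 2000 × (1.03)ⁿ.

N(n) = 1.03 × N(n-1), N(0) = 2000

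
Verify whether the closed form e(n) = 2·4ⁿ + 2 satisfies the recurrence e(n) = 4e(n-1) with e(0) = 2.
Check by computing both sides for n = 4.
From the recurrence with e(0) = 2:
  e(0) = 2, e(1) = 8, e(2) = 32, e(3) = 128, e(4) = 512
  so the recurrence gives e(4) = 512.
From the proposed closed form e(n) = 2·4ⁿ + 2:
  e(4) = 514.
The recurrence gives 512 but the closed form gives 514, so the closed form does not satisfy the recurrence.

No, the closed form is incorrect.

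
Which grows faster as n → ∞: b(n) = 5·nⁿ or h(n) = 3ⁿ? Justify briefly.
Comparing growth rates:
Growth-rate hierarchy: log n ≺ any polynomial ≺ any exponential cⁿ (c>1) ≺ n! ≺ nⁿ.
super-exponential nⁿ dominates exponential base 3 asymptotically.

b(n) grows faster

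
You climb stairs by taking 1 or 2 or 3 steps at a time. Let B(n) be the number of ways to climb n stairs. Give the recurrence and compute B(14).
Condition on the size of the last step (1 to 3): before it there were n-1, …, n-3 stairs climbed, and these cases are disjoint, so B(n) = B(n-1) + B(n-2) + B(n-3) (order-3 linear recurrence).
Initial conditions by direct count (compositions of i into parts ≤ 3): B(1) = 1; B(2) = 2; B(3) = 4.
Iterating the recurrence: B(4) = 7, B(5) = 13, B(6) = 24, B(7) = 44, B(8) = 81, B(9) = 149, B(10) = 274, B(11) = 504, B(12) = 927, B(13) = 1705, B(14) = 3136.

B(n) = B(n-1) + B(n-2) + B(n-3), B(1) = 1, B(2) = 2, B(3) = 4; B(14) = 3136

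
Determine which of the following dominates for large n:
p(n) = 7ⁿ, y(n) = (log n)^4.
Comparing growth rates:
Growth-rate hierarchy: log n ≺ any polynomial ≺ any exponential cⁿ (c>1) ≺ n! ≺ nⁿ.
exponential base 7 dominates polylogarithmic (log n)^4 asymptotically.

p(n) grows faster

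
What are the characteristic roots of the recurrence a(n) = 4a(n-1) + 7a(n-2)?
Substitute a(n) = rⁿ and divide through by rⁿ⁻²: r² - 4r - 7 = 0
Discriminant: 4² + 4·7 = 44, not a perfect square, so by the quadratic formula r = (4 ± √44)/2.
General solution: a(n) = A·r₁ⁿ + B·r₂ⁿ where r₁,r₂ = (4 ± √44)/2

Characteristic: r² - 4r - 7 = 0, Roots: r = (4 ± √44)/2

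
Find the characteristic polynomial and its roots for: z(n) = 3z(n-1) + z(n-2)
Substitute z(n) = rⁿ and divide through by rⁿ⁻²: r² - 3r - 1 = 0
Discriminant: 3² + 4·1 = 13, not a perfect square, so by the quadratic formula r = (3 ± √13)/2.
General solution: z(n) = A·r₁ⁿ + B·r₂ⁿ where r₁,r₂ = (3 ± √13)/2

Characteristic: r² - 3r - 1 = 0, Roots: r = (3 ± √13)/2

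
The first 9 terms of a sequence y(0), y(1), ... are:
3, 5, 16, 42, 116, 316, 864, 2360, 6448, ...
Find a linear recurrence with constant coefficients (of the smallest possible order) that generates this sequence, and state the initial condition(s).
Look for the lowest-order linear relation among consecutive terms.
Observation: y(n) - 2·y(n-1) - (2)·y(n-2) = 0 holds for the shown terms, and no order-1 relation y(n) = α·y(n-1) + β fits.
Check at n=3: 2·16 + (2)·5 = 42. ✓

y(n) = 2y(n-1) + 2y(n-2), y(0) = 3, y(1) = 5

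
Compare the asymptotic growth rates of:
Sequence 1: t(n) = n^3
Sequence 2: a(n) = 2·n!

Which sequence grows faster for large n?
Comparing growth rates:
Growth-rate hierarchy: log n ≺ any polynomial ≺ any exponential cⁿ (c>1) ≺ n! ≺ nⁿ.
factorial dominates polynomial degree 3 asymptotically.

a(n) grows faster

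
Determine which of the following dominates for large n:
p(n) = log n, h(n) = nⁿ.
Comparing growth rates:
Growth-rate hierarchy: log n ≺ any polynomial ≺ any exponential cⁿ (c>1) ≺ n! ≺ nⁿ.
super-exponential nⁿ dominates logarithmic asymptotically.

h(n) grows faster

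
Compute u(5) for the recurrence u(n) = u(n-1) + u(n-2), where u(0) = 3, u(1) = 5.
Computing the sequence terms:
3, 5, 8, 13, 21, 34

34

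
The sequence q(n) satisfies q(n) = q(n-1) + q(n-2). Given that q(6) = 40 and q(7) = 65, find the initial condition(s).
Work backwards using q(k) = q(k+2) - q(k+1):
q(5) = q(7) - q(6) = 65 - 40 = 25
q(4) = q(6) - q(5) = 40 - 25 = 15
q(3) = q(5) - q(4) = 25 - 15 = 10
q(2) = q(4) - q(3) = 15 - 10 = 5
q(1) = q(3) - q(2) = 10 - 5 = 5
q(0) = q(2) - q(1) = 5 - 5 = 0

q(0) = 0, q(1) = 5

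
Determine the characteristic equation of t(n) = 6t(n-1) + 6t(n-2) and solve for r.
Substitute t(n) = rⁿ and divide through by rⁿ⁻²: r² - 6r - 6 = 0
Discriminant: 6² + 4·6 = 60, not a perfect square, so by the quadratic formula r = (6 ± √60)/2.
General solution: t(n) = A·r₁ⁿ + B·r₂ⁿ where r₁,r₂ = (6 ± √60)/2

Characteristic: r² - 6r - 6 = 0, Roots: r = (6 ± √60)/2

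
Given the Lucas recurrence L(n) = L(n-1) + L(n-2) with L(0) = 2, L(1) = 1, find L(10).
Computing the sequence terms:
2, 1, 3, 4, 7, 11, 18, 29, 47, 76, 123

123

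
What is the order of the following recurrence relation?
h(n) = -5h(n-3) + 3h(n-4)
The order is the largest lag k for which h(n-k) appears. Here the deepest term is h(n-4), so the order is 4.

Order 4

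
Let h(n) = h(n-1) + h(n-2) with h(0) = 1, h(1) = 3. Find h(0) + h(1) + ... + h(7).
Computing the sequence terms: 1, 3, 4, 7, 11, 18, 29, 47
Adding these values together:

120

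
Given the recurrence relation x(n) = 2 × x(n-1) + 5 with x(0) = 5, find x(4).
Computing step by step:
x(0) = 5
x(1) = 2 × 5 + 5 = 15
x(2) = 2 × 15 + 5 = 35
x(3) = 2 × 35 + 5 = 75
x(4) = 2 × 75 + 5 = 155

155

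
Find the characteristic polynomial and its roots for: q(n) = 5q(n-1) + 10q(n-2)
Substitute q(n) = rⁿ and divide through by rⁿ⁻²: r² - 5r - 10 = 0
Discriminant: 5² + 4·10 = 65, not a perfect square, so by the quadratic formula r = (5 ± √65)/2.
General solution: q(n) = A·r₁ⁿ + B·r₂ⁿ where r₁,r₂ = (5 ± √65)/2

Characteristic: r² - 5r - 10 = 0, Roots: r = (5 ± √65)/2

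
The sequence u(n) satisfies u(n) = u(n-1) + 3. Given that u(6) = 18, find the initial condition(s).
u(6) = u(0) + 6·3, so u(0) = 18 - 18 = 0.

u(0) = 0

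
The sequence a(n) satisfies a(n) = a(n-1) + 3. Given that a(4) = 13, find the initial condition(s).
a(4) = a(0) + 4·3, so a(0) = 13 - 12 = 1.

a(0) = 1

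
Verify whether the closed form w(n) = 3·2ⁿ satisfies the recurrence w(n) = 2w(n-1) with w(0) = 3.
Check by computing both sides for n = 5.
From the recurrence with w(0) = 3:
  w(0) = 3, w(1) = 6, w(2) = 12, w(3) = 24, w(4) = 48, w(5) = 96
  so the recurrence gives w(5) = 96.
From the proposed closed form w(n) = 3·2ⁿ:
  w(5) = 96.
Both sides give 96 at n = 5, and the initial condition(s) match, so the closed form is consistent.

Yes, the closed form is correct.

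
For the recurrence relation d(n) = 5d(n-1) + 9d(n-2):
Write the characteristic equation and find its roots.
Substitute d(n) = rⁿ and divide through by rⁿ⁻²: r² - 5r - 9 = 0
Discriminant: 5² + 4·9 = 61, not a perfect square, so by the quadratic formula r = (5 ± √61)/2.
General solution: d(n) = A·r₁ⁿ + B·r₂ⁿ where r₁,r₂ = (5 ± √61)/2

Characteristic: r² - 5r - 9 = 0, Roots: r = (5 ± √61)/2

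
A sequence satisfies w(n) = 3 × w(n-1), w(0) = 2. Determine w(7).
Computing step by step:
w(0) = 2
w(1) = 3 × 2 = 6
w(2) = 3 × 6 = 18
w(3) = 3 × 18 = 54
w(4) = 3 × 54 = 162
w(5) = 3 × 162 = 486
w(6) = 3 × 486 = 1458
w(7) = 3 × 1458 = 4374

4374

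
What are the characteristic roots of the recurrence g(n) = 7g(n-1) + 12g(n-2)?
Substitute g(n) = rⁿ and divide through by rⁿ⁻²: r² - 7r - 12 = 0
Discriminant: 7² + 4·12 = 97, not a perfect square, so by the quadratic formula r = (7 ± √97)/2.
General solution: g(n) = A·r₁ⁿ + B·r₂ⁿ where r₁,r₂ = (7 ± √97)/2

Characteristic: r² - 7r - 12 = 0, Roots: r = (7 ± √97)/2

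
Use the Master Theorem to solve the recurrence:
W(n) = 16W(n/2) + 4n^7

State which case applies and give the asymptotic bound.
Master Theorem template: W(n) = a·W(n/b) + f(n).
Here: a=16, b=2, f(n)=4n^7
Compute log_b(a) = log_2(16) = 4.
f(n) = 4n^7 = Ω(n^(4+ε)) with ε = 3, and the regularity condition holds (a·f(n/b) = (a/b^7)·f(n) with a/b^7 = 2^-3 < 1). Case 3: W(n) = Θ(f(n)) = Θ(n^7).

Case 3: W(n) = Θ(n^7)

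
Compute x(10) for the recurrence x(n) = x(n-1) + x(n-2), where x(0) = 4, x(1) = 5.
Computing the sequence terms:
4, 5, 9, 14, 23, 37, 60, 97, 157, 254, 411

411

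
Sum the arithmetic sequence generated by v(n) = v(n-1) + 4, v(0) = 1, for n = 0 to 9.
Computing the sequence terms: 1, 5, 9, 13, 17, 21, 25, 29, 33, 37
Adding these values together:

190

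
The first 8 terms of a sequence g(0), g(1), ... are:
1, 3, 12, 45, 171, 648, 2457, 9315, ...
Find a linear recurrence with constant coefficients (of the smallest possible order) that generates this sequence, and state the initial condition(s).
Look for the lowest-order linear relation among consecutive terms.
Observation: g(n) - 3·g(n-1) - (3)·g(n-2) = 0 holds for the shown terms, and no order-1 relation g(n) = α·g(n-1) + β fits.
Check at n=3: 3·12 + (3)·3 = 45. ✓

g(n) = 3g(n-1) + 3g(n-2), g(0) = 1, g(1) = 3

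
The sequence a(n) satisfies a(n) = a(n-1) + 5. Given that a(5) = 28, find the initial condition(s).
a(5) = a(0) + 5·5, so a(0) = 28 - 25 = 3.

a(0) = 3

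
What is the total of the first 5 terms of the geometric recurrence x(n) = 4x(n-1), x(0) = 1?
Computing the sequence terms: 1, 4, 16, 64, 256
Adding these values together:

341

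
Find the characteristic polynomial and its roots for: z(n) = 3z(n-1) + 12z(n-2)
Substitute z(n) = rⁿ and divide through by rⁿ⁻²: r² - 3r - 12 = 0
Discriminant: 3² + 4·12 = 57, not a perfect square, so by the quadratic formula r = (3 ± √57)/2.
General solution: z(n) = A·r₁ⁿ + B·r₂ⁿ where r₁,r₂ = (3 ± √57)/2

Characteristic: r² - 3r - 12 = 0, Roots: r = (3 ± √57)/2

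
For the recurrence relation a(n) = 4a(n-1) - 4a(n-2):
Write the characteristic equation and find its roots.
Substitute a(n) = rⁿ and divide through by rⁿ⁻²: r² - 4r + 4 = 0
Factor: (r - 2)² = 0, so r = 2 (double root).
General solution: a(n) = (A + Bn)·2ⁿ

Characteristic: r² - 4r + 4 = 0, Roots: r = 2 (double root)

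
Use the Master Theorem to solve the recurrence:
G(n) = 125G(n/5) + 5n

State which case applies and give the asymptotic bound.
Master Theorem template: G(n) = a·G(n/b) + f(n).
Here: a=125, b=5, f(n)=5n
Compute log_b(a) = log_5(125) = 3.
f(n) = 5n = O(n^(3-ε)) with ε = 2. Case 1: G(n) = Θ(n^log_b(a)) = Θ(n^3).

Case 1: G(n) = Θ(n^3)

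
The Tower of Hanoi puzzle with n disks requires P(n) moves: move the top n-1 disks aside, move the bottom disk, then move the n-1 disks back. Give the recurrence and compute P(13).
Moving n disks = move the top n-1 disks aside (P(n-1) moves) + move the largest disk (1 move) + move the n-1 disks back on top (P(n-1) moves), so P(n) = 2P(n-1) + 1, with P(1) = 1 (a single disk takes one move).
First terms: 1, 3, 7, 15, 31, 63, … — each is one less than a power of 2. Indeed P(n) + 1 = 2(P(n-1) + 1) with P(1) + 1 = 2, so P(n) + 1 = 2ⁿ and P(n) = 2ⁿ - 1.
Hence P(13) = 2^13 - 1 = 8192 - 1 = 8191.

P(n) = 2P(n-1) + 1, P(1) = 1; P(13) = 8191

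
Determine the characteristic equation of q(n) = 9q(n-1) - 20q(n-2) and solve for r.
Substitute q(n) = rⁿ and divide through by rⁿ⁻²: r² - 9r + 20 = 0
Factor: (r - 4)(r - 5) = 0, so r = 4, 5.
General solution: q(n) = A·4ⁿ + B·5ⁿ

Characteristic: r² - 9r + 20 = 0, Roots: r = 4, 5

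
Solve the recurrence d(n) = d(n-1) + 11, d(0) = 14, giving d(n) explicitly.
Recurrence: d(n) = d(n-1) + 11, initial: d(0) = 14.
Each step adds 11, so d(n) = d(0) + 11n = 11n + 14.

d(n) = 11n + 14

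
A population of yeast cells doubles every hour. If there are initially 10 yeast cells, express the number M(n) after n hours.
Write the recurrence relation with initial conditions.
Each hour multiplies the count by 2, so the count after n hours depends only on the count after n-1 hours: M(n) = 2 × M(n-1). The starting count gives M(0) = 10.
Unrolling n times gives the closed form M(n) = 10 × 2ⁿ.

M(n) = 2 × M(n-1), M(0) = 10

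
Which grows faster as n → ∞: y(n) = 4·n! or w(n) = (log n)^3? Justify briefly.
Comparing growth rates:
Growth-rate hierarchy: log n ≺ any polynomial ≺ any exponential cⁿ (c>1) ≺ n! ≺ nⁿ.
factorial dominates polylogarithmic (log n)^3 asymptotically.

y(n) grows faster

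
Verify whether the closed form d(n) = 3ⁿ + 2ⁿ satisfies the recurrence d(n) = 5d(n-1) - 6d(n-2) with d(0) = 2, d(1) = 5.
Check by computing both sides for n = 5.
From the recurrence with d(0) = 2, d(1) = 5:
  d(0) = 2, d(1) = 5, d(2) = 13, d(3) = 35, d(4) = 97, d(5) = 275
  so the recurrence gives d(5) = 275.
From the proposed closed form d(n) = 3ⁿ + 2ⁿ:
  d(5) = 275.
Both sides give 275 at n = 5, and the initial condition(s) match, so the closed form is consistent.

Yes, the closed form is correct.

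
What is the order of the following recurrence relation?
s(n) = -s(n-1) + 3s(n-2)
The order is the largest lag k for which s(n-k) appears. Here the deepest term is s(n-2), so the order is 2.

Order 2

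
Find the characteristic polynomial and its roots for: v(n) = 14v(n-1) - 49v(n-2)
Substitute v(n) = rⁿ and divide through by rⁿ⁻²: r² - 14r + 49 = 0
Factor: (r - 7)² = 0, so r = 7 (double root).
General solution: v(n) = (A + Bn)·7ⁿ

Characteristic: r² - 14r + 49 = 0, Roots: r = 7 (double root)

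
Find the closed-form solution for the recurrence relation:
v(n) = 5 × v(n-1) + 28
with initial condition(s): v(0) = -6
Recurrence: v(n) = 5 × v(n-1) + 28, initial: v(0) = -6.
Try v(n) = A·5ⁿ + C. Substituting: A·5ⁿ + C = 5(A·5ⁿ⁻¹ + C) + 28 = A·5ⁿ + 5C + 28, so C = 5C + 28, giving C = -7. Then v(0) = A - 7 = -6 gives A = 1.

v(n) = 5ⁿ - 7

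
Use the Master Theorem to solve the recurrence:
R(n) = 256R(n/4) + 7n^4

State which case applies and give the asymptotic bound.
Master Theorem template: R(n) = a·R(n/b) + f(n).
Here: a=256, b=4, f(n)=7n^4
Compute log_b(a) = log_4(256) = 4.
f(n) = 7n^4 = Θ(n^4). Case 2: R(n) = Θ(n^4 log n).

Case 2: R(n) = Θ(n^4 log n)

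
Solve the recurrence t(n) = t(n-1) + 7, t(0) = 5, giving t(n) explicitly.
Recurrence: t(n) = t(n-1) + 7, initial: t(0) = 5.
Each step adds 7, so t(n) = t(0) + 7n = 7n + 5.

t(n) = 7n + 5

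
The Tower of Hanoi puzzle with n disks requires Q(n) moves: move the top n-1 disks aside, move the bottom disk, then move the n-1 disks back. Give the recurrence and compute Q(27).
Moving n disks = move the top n-1 disks aside (Q(n-1) moves) + move the largest disk (1 move) + move the n-1 disks back on top (Q(n-1) moves), so Q(n) = 2Q(n-1) + 1, with Q(1) = 1 (a single disk takes one move).
First terms: 1, 3, 7, 15, 31, 63, … — each is one less than a power of 2. Indeed Q(n) + 1 = 2(Q(n-1) + 1) with Q(1) + 1 = 2, so Q(n) + 1 = 2ⁿ and Q(n) = 2ⁿ - 1.
Hence Q(27) = 2^27 - 1 = 134217728 - 1 = 134217727.

Q(n) = 2Q(n-1) + 1, Q(1) = 1; Q(27) = 134217727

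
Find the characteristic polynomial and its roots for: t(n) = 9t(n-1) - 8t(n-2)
Substitute t(n) = rⁿ and divide through by rⁿ⁻²: r² - 9r + 8 = 0
Factor: (r - 8)(r - 1) = 0, so r = 8, 1.
General solution: t(n) = A·8ⁿ + B·1ⁿ

Characteristic: r² - 9r + 8 = 0, Roots: r = 8, 1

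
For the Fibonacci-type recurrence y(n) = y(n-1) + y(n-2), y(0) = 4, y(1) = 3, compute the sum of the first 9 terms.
Computing the sequence terms: 4, 3, 7, 10, 17, 27, 44, 71, 115
Adding these values together:

298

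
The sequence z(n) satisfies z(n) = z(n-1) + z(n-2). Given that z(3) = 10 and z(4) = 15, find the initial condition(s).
Work backwards using z(k) = z(k+2) - z(k+1):
z(2) = z(4) - z(3) = 15 - 10 = 5
z(1) = z(3) - z(2) = 10 - 5 = 5
z(0) = z(2) - z(1) = 5 - 5 = 0

z(0) = 0, z(1) = 5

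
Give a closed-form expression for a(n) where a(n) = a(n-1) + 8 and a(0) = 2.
Recurrence: a(n) = a(n-1) + 8, initial: a(0) = 2.
Each step adds 8, so a(n) = a(0) + 8n = 8n + 2.

a(n) = 8n + 2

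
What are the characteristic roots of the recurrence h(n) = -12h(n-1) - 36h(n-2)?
Substitute h(n) = rⁿ and divide through by rⁿ⁻²: r² + 12r + 36 = 0
Factor: (r + 6)² = 0, so r = -6 (double root).
General solution: h(n) = (A + Bn)·(-6)ⁿ

Characteristic: r² + 12r + 36 = 0, Roots: r = -6 (double root)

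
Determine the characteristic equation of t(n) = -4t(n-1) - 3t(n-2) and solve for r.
Substitute t(n) = rⁿ and divide through by rⁿ⁻²: r² + 4r + 3 = 0
Factor: (r + 1)(r + 3) = 0, so r = -1, -3.
General solution: t(n) = A·(-1)ⁿ + B·(-3)ⁿ

Characteristic: r² + 4r + 3 = 0, Roots: r = -1, -3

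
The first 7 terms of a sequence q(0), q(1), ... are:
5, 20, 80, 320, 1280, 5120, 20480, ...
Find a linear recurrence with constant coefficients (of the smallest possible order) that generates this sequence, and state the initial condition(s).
Look for the lowest-order linear relation among consecutive terms.
Observation: each term is 4× the previous.
Check at n=2: 4·20 = 80. ✓

q(n) = 4 × q(n-1), q(0) = 5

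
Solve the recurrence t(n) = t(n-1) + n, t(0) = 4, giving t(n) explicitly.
Recurrence: t(n) = t(n-1) + n, initial: t(0) = 4.
Telescoping: t(n) = t(0) + Σᵢ₌₁ⁿ i = 4 + n(n+1)/2.

t(n) = n(n+1)/2 + 4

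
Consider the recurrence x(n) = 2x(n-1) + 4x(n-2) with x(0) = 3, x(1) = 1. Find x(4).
Computing the sequence terms:
3, 1, 14, 32, 120

120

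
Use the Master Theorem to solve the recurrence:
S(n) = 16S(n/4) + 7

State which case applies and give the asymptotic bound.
Master Theorem template: S(n) = a·S(n/b) + f(n).
Here: a=16, b=4, f(n)=7
Compute log_b(a) = log_4(16) = 2.
f(n) = 7 = O(n^(2-ε)) with ε = 2. Case 1: S(n) = Θ(n^log_b(a)) = Θ(n^2).

Case 1: S(n) = Θ(n^2)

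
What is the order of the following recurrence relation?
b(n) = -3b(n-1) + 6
The order is the largest lag k for which b(n-k) appears. Here the deepest term is b(n-1) (the 6 term is non-homogeneous and does not affect the order), so the order is 1.

Order 1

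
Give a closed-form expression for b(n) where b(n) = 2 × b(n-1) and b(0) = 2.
Recurrence: b(n) = 2 × b(n-1), initial: b(0) = 2.
Each term is 2 times the previous, so this is geometric with ratio 2. After n steps: b(n) = b(0)·2ⁿ = 2·2ⁿ.

b(n) = 2·2ⁿ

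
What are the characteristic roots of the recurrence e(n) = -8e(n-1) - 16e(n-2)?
Substitute e(n) = rⁿ and divide through by rⁿ⁻²: r² + 8r + 16 = 0
Factor: (r + 4)² = 0, so r = -4 (double root).
General solution: e(n) = (A + Bn)·(-4)ⁿ

Characteristic: r² + 8r + 16 = 0, Roots: r = -4 (double root)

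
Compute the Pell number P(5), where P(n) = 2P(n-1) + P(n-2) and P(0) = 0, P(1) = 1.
Computing the sequence terms:
0, 1, 2, 5, 12, 29

29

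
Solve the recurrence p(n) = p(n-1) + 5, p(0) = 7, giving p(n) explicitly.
Recurrence: p(n) = p(n-1) + 5, initial: p(0) = 7.
Each step adds 5, so p(n) = p(0) + 5n = 5n + 7.

p(n) = 5n + 7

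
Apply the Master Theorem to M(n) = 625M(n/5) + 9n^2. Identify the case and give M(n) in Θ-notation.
Master Theorem template: M(n) = a·M(n/b) + f(n).
Here: a=625, b=5, f(n)=9n^2
Compute log_b(a) = log_5(625) = 4.
f(n) = 9n^2 = O(n^(4-ε)) with ε = 2. Case 1: M(n) = Θ(n^log_b(a)) = Θ(n^4).

Case 1: M(n) = Θ(n^4)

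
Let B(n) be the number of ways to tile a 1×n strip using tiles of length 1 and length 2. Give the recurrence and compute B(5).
Condition on the last tile: it has length 1 (leaving a 1×(n-1) strip) or length 2 (leaving a 1×(n-2) strip), so B(n) = B(n-1) + B(n-2) (order-2 linear recurrence).
For 0 ≤ i < 2 only unit tiles fit, so B(i) = 1.
Iterating the recurrence: B(2) = 2, B(3) = 3, B(4) = 5, B(5) = 8.

B(n) = B(n-1) + B(n-2), with B(i) = 1 for 0 ≤ i < 2; B(5) = 8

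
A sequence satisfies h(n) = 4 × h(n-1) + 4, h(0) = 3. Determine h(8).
Computing step by step:
h(0) = 3
h(1) = 4 × 3 + 4 = 16
h(2) = 4 × 16 + 4 = 68
h(3) = 4 × 68 + 4 = 276
h(4) = 4 × 276 + 4 = 1108
h(5) = 4 × 1108 + 4 = 4436
h(6) = 4 × 4436 + 4 = 17748
h(7) = 4 × 17748 + 4 = 70996
h(8) = 4 × 70996 + 4 = 283988

283988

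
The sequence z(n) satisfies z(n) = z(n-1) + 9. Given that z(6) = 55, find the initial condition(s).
z(6) = z(0) + 6·9, so z(0) = 55 - 54 = 1.

z(0) = 1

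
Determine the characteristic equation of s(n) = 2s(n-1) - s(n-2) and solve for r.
Substitute s(n) = rⁿ and divide through by rⁿ⁻²: r² - 2r + 1 = 0
Factor: (r - 1)² = 0, so r = 1 (double root).
General solution: s(n) = (A + Bn)·1ⁿ

Characteristic: r² - 2r + 1 = 0, Roots: r = 1 (double root)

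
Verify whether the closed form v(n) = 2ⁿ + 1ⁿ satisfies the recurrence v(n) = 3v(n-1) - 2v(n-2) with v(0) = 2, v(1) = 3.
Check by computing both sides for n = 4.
From the recurrence with v(0) = 2, v(1) = 3:
  v(0) = 2, v(1) = 3, v(2) = 5, v(3) = 9, v(4) = 17
  so the recurrence gives v(4) = 17.
From the proposed closed form v(n) = 2ⁿ + 1ⁿ:
  v(4) = 17.
Both sides give 17 at n = 4, and the initial condition(s) match, so the closed form is consistent.

Yes, the closed form is correct.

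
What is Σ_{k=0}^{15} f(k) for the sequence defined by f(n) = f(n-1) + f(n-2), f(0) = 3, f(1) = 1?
Computing the sequence terms: 3, 1, 4, 5, 9, 14, 23, 37, 60, 97, 157, 254, 411, 665, 1076, 1741
Adding these values together:

4557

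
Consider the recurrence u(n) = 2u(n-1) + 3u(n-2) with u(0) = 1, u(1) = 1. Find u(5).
Computing the sequence terms:
1, 1, 5, 13, 41, 121

121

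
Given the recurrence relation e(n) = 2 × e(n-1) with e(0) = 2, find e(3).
Computing step by step:
e(0) = 2
e(1) = 2 × 2 = 4
e(2) = 2 × 4 = 8
e(3) = 2 × 8 = 16

16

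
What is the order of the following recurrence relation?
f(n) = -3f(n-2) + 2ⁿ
The order is the largest lag k for which f(n-k) appears. Here the deepest term is f(n-2) (the 2ⁿ term is non-homogeneous and does not affect the order), so the order is 2.

Order 2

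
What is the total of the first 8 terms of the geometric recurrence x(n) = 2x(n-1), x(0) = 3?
Computing the sequence terms: 3, 6, 12, 24, 48, 96, 192, 384
Adding these values together:

765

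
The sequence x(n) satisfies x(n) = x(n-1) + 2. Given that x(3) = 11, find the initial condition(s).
x(3) = x(0) + 3·2, so x(0) = 11 - 6 = 5.

x(0) = 5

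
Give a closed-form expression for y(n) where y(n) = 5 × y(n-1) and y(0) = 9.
Recurrence: y(n) = 5 × y(n-1), initial: y(0) = 9.
Each term is 5 times the previous, so this is geometric with ratio 5. After n steps: y(n) = y(0)·5ⁿ = 9·5ⁿ.

y(n) = 9·5ⁿ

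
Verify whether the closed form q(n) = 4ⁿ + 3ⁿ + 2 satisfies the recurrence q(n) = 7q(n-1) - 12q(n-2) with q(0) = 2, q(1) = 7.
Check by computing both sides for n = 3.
From the recurrence with q(0) = 2, q(1) = 7:
  q(0) = 2, q(1) = 7, q(2) = 25, q(3) = 91
  so the recurrence gives q(3) = 91.
From the proposed closed form q(n) = 4ⁿ + 3ⁿ + 2:
  q(3) = 93.
The recurrence gives 91 but the closed form gives 93, so the closed form does not satisfy the recurrence.

No, the closed form is incorrect.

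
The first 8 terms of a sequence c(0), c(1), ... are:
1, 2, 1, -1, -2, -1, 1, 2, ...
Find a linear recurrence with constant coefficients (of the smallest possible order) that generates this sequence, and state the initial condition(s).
Look for the lowest-order linear relation among consecutive terms.
Observation: c(n) - 1·c(n-1) - (-1)·c(n-2) = 0 holds for the shown terms, and no order-1 relation c(n) = α·c(n-1) + β fits.
Check at n=3: 1·1 + (-1)·2 = -1. ✓

c(n) = c(n-1) - c(n-2), c(0) = 1, c(1) = 2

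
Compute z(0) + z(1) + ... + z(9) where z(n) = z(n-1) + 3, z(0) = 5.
Computing the sequence terms: 5, 8, 11, 14, 17, 20, 23, 26, 29, 32
Adding these values together:

185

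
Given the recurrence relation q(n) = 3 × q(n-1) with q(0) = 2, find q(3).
Computing step by step:
q(0) = 2
q(1) = 3 × 2 = 6
q(2) = 3 × 6 = 18
q(3) = 3 × 18 = 54

54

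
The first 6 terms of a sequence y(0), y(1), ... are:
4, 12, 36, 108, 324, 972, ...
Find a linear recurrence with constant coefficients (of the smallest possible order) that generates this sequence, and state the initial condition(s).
Look for the lowest-order linear relation among consecutive terms.
Observation: each term is 3× the previous.
Check at n=2: 3·12 = 36. ✓

y(n) = 3 × y(n-1), y(0) = 4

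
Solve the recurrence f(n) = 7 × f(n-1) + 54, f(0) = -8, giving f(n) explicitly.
Recurrence: f(n) = 7 × f(n-1) + 54, initial: f(0) = -8.
Try f(n) = A·7ⁿ + C. Substituting: A·7ⁿ + C = 7(A·7ⁿ⁻¹ + C) + 54 = A·7ⁿ + 7C + 54, so C = 7C + 54, giving C = -9. Then f(0) = A - 9 = -8 gives A = 1.

f(n) = 7ⁿ - 9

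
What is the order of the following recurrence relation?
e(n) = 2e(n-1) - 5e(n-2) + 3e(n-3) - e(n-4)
The order is the largest lag k for which e(n-k) appears. Here the deepest term is e(n-4), so the order is 4.

Order 4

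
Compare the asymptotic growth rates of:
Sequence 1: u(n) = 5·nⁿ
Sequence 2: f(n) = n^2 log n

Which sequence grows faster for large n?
Comparing growth rates:
Growth-rate hierarchy: log n ≺ any polynomial ≺ any exponential cⁿ (c>1) ≺ n! ≺ nⁿ.
super-exponential nⁿ dominates polynomial degree 2 (with log factor) asymptotically.

u(n) grows faster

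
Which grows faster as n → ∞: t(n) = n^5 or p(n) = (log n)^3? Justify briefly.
Comparing growth rates:
Growth-rate hierarchy: log n ≺ any polynomial ≺ any exponential cⁿ (c>1) ≺ n! ≺ nⁿ.
polynomial degree 5 dominates polylogarithmic (log n)^3 asymptotically.

t(n) grows faster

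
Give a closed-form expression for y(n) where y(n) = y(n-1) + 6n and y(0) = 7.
Recurrence: y(n) = y(n-1) + 6n, initial: y(0) = 7.
Telescoping: y(n) = y(0) + 6·Σᵢ₌₁ⁿ i = 7 + 6·n(n+1)/2.

y(n) = 6·n(n+1)/2 + 7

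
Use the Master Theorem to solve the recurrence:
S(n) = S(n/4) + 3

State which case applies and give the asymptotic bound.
Master Theorem template: S(n) = a·S(n/b) + f(n).
Here: a=1, b=4, f(n)=3
Compute log_b(a) = log_4(1) = 0.
f(n) = 3 = Θ(1). Case 2: S(n) = Θ(log n).

Case 2: S(n) = Θ(log n)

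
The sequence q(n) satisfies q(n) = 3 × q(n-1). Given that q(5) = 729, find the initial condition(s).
In general q(n) = 3ⁿ · q(0). At n = 5: q(0) = q(5) / 3^5 = 729 / 243 = 3.

q(0) = 3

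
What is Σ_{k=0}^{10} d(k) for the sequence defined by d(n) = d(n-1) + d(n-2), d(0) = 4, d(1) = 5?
Computing the sequence terms: 4, 5, 9, 14, 23, 37, 60, 97, 157, 254, 411
Adding these values together:

1071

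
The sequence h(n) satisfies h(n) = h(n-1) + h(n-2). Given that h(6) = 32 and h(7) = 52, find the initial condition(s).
Work backwards using h(k) = h(k+2) - h(k+1):
h(5) = h(7) - h(6) = 52 - 32 = 20
h(4) = h(6) - h(5) = 32 - 20 = 12
h(3) = h(5) - h(4) = 20 - 12 = 8
h(2) = h(4) - h(3) = 12 - 8 = 4
h(1) = h(3) - h(2) = 8 - 4 = 4
h(0) = h(2) - h(1) = 4 - 4 = 0

h(0) = 0, h(1) = 4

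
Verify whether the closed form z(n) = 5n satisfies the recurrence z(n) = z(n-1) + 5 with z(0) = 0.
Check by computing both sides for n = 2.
From the recurrence with z(0) = 0:
  z(0) = 0, z(1) = 5, z(2) = 10
  so the recurrence gives z(2) = 10.
From the proposed closed form z(n) = 5n:
  z(2) = 10.
Both sides give 10 at n = 2, and the initial condition(s) match, so the closed form is consistent.

Yes, the closed form is correct.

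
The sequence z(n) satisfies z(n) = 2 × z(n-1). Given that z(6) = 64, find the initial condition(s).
In general z(n) = 2ⁿ · z(0). At n = 6: z(0) = z(6) / 2^6 = 64 / 64 = 1.

z(0) = 1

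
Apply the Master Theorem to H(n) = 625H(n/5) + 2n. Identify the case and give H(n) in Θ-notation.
Master Theorem template: H(n) = a·H(n/b) + f(n).
Here: a=625, b=5, f(n)=2n
Compute log_b(a) = log_5(625) = 4.
f(n) = 2n = O(n^(4-ε)) with ε = 3. Case 1: H(n) = Θ(n^log_b(a)) = Θ(n^4).

Case 1: H(n) = Θ(n^4)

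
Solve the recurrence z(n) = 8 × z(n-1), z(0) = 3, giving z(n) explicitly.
Recurrence: z(n) = 8 × z(n-1), initial: z(0) = 3.
Each term is 8 times the previous, so this is geometric with ratio 8. After n steps: z(n) = z(0)·8ⁿ = 3·8ⁿ.

z(n) = 3·8ⁿ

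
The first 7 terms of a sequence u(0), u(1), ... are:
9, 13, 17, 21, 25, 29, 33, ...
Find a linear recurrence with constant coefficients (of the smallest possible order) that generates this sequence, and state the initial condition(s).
Look for the lowest-order linear relation among consecutive terms.
Observation: consecutive differences are constant (= 4).
Check at n=2: 1·13 + 4 = 17. ✓

u(n) = u(n-1) + 4, u(0) = 9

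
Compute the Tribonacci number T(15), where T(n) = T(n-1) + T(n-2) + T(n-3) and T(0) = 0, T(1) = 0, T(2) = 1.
Computing the sequence terms:
0, 0, 1, 1, 2, 4, 7, 13, 24, 44, 81, 149, 274, 504, 927, 1705

1705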